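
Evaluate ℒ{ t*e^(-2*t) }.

L{e^(-2t)} = 1/(s + 2).
Then apply L{t·g(t)} = -d/ds[H(s)] with H(s) = 1/(s + 2):
differentiating 1 time and applying the sign gives (s + 2)^(-2).

(s + 2)^(-2)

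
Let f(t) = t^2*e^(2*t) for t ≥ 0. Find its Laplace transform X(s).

X(s) = 2/(s - 2)^3

L{e^(2t)} = 1/(s - 2).
Then apply L{t^2·g(t)} = (-1)^2 d^2/ds^2[G(s)] with G(s) = 1/(s - 2):
differentiating 2 times and applying the sign gives 2/(s - 2)^3.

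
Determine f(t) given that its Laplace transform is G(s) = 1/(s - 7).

f(t) = exp(7*t)

Since L{e^(7t)} = 1/(s - 7), the inverse is e^(7*t).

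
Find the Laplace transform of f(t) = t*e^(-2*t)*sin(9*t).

L{sin(9t)} = 9/(s^2 + 81).
Multiplying by e^(-2t) shifts s → s + 2, so L{e^(-2*t)*sin(9*t)} = 9/((s + 2)^2 + 81).
Then apply L{t·g(t)} = -d/ds[G(s)] with G(s) = 9/((s + 2)^2 + 81):
differentiating 1 time and applying the sign gives 18*(s + 2)/(s^2 + 4*s + 85)^2.

18*(s + 2)/(s^2 + 4*s + 85)^2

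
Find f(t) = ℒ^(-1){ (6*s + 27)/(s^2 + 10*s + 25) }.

f(t) = -3*t*exp(-5*t) + 6*exp(-5*t)

Factor the denominator: s^2 + 10*s + 25 = (s + 5)^2.
Partial fraction decomposition gives [6/(s + 5)] + [-3/(s + 5)^2].
Invert each term: 6/(s + 5) ↔ 6e^(-5t); -3/(s + 5)^2 ↔ -3t·e^(-5t).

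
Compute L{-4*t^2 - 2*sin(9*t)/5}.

-18/(5*(s^2 + 81)) - 8/s^3

The transform is linear, so treat each term independently.
(-2/5)·[L{sin(9t)} = 9/(s^2 + 81)]; (-4)·[L{t^2} = 2!/s^3 = 2/s^3].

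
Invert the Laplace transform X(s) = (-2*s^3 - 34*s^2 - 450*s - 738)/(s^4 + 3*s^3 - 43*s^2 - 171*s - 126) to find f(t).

Factor the denominator: s^4 + 3*s^3 - 43*s^2 - 171*s - 126 = (s - 7)*(s + 1)*(s + 3)*(s + 6).
Partial fraction decomposition gives [-6/(s + 6)] + [-6/(s - 7)] + [4/(s + 1)] + [6/(s + 3)].
Invert each term: -6/(s + 6) ↔ -6e^(-6t); -6/(s - 7) ↔ -6e^(7t); 4/(s + 1) ↔ 4e^(-t); 6/(s + 3) ↔ 6e^(-3t).

f(t) = -6*exp(7*t) + 4*exp(-t) + 6*exp(-3*t) - 6*exp(-6*t)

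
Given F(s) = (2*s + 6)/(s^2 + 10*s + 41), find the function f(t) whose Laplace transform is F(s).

f(t) = -exp(-5*t)*sin(4*t) + 2*exp(-5*t)*cos(4*t)

Complete the square in the denominator: s^2 + 10*s + 41 = (s + 5)^2 + 4^2.
Split the numerator to match: 2*s + 6 = 2·(s + 5) - 1·4.
Invert each term: 2·(s + 5)/((s + 5)^2 + 16) ↔ 2e^(-5t)cos(4t); -1·4/((s + 5)^2 + 16) ↔ -e^(-5t)sin(4t).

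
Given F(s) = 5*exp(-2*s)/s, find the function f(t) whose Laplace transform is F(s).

The factor e^(-2s) signals a time shift by c = 2 (second shifting theorem).
L{5} = 5/s, so L^-1{5/s} = 5.
Hence the inverse is u(t - 2) times that function evaluated at t - 2.

f(t) = Heaviside(t - 2)*(5)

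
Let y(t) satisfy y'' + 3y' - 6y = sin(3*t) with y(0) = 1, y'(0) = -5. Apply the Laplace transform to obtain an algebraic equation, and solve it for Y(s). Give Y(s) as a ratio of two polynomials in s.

Take the Laplace transform of both sides.
The derivative rules (L{y''} = s^2 Y - s·y(0) - y'(0) and L{y'} = sY - y(0), with y(0) = 1, y'(0) = -5) turn the left side into (s^2 + 3*s - 6)Y - (s - 2).
The right side is L{sin(3*t)} = 3/(s^2 + 9).
So (s^2 + 3*s - 6)Y = 3/(s^2 + 9) + (s - 2).
Solve for Y(s) and write it as one ratio of polynomials.

Y(s) = (s^3 - 2*s^2 + 9*s - 15)/(s^4 + 3*s^3 + 3*s^2 + 27*s - 54)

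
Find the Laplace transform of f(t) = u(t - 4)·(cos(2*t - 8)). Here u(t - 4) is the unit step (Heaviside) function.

By the second shifting theorem, L{u(t - c)·g(t - c)} = e^(-cs)·G(s) with c = 4 and G(s) = L{g(t)}.
L{cos(2t)} = s/(s^2 + 4).

s*exp(-4*s)/(s^2 + 4)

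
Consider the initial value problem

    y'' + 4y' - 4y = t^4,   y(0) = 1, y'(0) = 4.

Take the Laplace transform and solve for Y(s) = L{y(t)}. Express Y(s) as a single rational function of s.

Transform both sides with L{·}.
The derivative rules (L{y''} = s^2 Y - s·y(0) - y'(0) and L{y'} = sY - y(0), with y(0) = 1, y'(0) = 4) turn the left side into (s^2 + 4*s - 4)Y - (s + 8).
The right side is L{t^4} = 24/s^5.
So (s^2 + 4*s - 4)Y = 24/s^5 + (s + 8).
Divide through and combine into a single rational function.

Y(s) = (s^6 + 8*s^5 + 24)/(s^7 + 4*s^6 - 4*s^5)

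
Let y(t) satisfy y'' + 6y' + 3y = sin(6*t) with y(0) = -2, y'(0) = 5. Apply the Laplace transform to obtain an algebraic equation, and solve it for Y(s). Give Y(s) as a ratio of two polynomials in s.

Y(s) = (-2*s^3 - 7*s^2 - 72*s - 246)/(s^4 + 6*s^3 + 39*s^2 + 216*s + 108)

Transform both sides with L{·}.
The derivative rules (L{y''} = s^2 Y - s·y(0) - y'(0) and L{y'} = sY - y(0), with y(0) = -2, y'(0) = 5) turn the left side into (s^2 + 6*s + 3)Y - (-2*s - 7).
The right side is L{sin(6*t)} = 6/(s^2 + 36).
So (s^2 + 6*s + 3)Y = 6/(s^2 + 36) + (-2*s - 7).
Divide through and combine into a single rational function.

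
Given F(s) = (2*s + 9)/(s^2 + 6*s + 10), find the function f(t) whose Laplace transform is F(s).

Complete the square in the denominator: s^2 + 6*s + 10 = (s + 3)^2 + 1^2.
Split the numerator to match: 2*s + 9 = 2·(s + 3) + 3·1.
Invert each term: 2·(s + 3)/((s + 3)^2 + 1) ↔ 2e^(-3t)cos(t); 3·1/((s + 3)^2 + 1) ↔ 3e^(-3t)sin(t).

f(t) = 3*exp(-3*t)*sin(t) + 2*exp(-3*t)*cos(t)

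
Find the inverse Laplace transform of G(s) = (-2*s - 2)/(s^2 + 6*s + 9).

4*t*exp(-3*t) - 2*exp(-3*t)

Factor the denominator: s^2 + 6*s + 9 = (s + 3)^2.
Partial fraction decomposition gives [-2/(s + 3)] + [4/(s + 3)^2].
Invert each term: -2/(s + 3) ↔ -2e^(-3t); 4/(s + 3)^2 ↔ 4t·e^(-3t).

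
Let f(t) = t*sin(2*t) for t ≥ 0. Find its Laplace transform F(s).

L{sin(2t)} = 2/(s^2 + 4).
Then apply L{t·g(t)} = -d/ds[G(s)] with G(s) = 2/(s^2 + 4):
differentiating 1 time and applying the sign gives 4*s/(s^2 + 4)^2.

F(s) = 4*s/(s^2 + 4)^2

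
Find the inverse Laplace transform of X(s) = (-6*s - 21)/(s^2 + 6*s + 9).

-3*t*exp(-3*t) - 6*exp(-3*t)

Factor the denominator: s^2 + 6*s + 9 = (s + 3)^2.
Partial fraction decomposition gives [-6/(s + 3)] + [-3/(s + 3)^2].
Invert each term: -6/(s + 3) ↔ -6e^(-3t); -3/(s + 3)^2 ↔ -3t·e^(-3t).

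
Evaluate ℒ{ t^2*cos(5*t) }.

L{cos(5t)} = s/(s^2 + 25).
Then apply L{t^2·g(t)} = (-1)^2 d^2/ds^2[G(s)] with G(s) = s/(s^2 + 25):
differentiating 2 times and applying the sign gives 2*s*(s^2 - 75)/(s^2 + 25)^3.

2*s*(s^2 - 75)/(s^2 + 25)^3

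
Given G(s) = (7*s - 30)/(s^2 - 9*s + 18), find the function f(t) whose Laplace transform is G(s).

Factor the denominator: s^2 - 9*s + 18 = (s - 6)*(s - 3).
Partial fraction decomposition gives [4/(s - 6)] + [3/(s - 3)].
Invert each term: 4/(s - 6) ↔ 4e^(6t); 3/(s - 3) ↔ 3e^(3t).

f(t) = 4*exp(6*t) + 3*exp(3*t)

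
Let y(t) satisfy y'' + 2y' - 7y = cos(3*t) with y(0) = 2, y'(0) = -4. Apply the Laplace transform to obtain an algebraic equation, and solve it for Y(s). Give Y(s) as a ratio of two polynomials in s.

Take the Laplace transform of both sides.
The derivative rules (L{y''} = s^2 Y - s·y(0) - y'(0) and L{y'} = sY - y(0), with y(0) = 2, y'(0) = -4) turn the left side into (s^2 + 2*s - 7)Y - (2*s).
The right side is L{cos(3*t)} = s/(s^2 + 9).
So (s^2 + 2*s - 7)Y = s/(s^2 + 9) + (2*s).
Solve for Y(s) and write it as one ratio of polynomials.

Y(s) = (2*s^3 + 19*s)/(s^4 + 2*s^3 + 2*s^2 + 18*s - 63)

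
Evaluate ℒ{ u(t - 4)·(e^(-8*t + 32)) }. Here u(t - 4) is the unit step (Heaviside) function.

exp(-4*s)/(s + 8)

By the second shifting theorem, L{u(t - c)·g(t - c)} = e^(-cs)·G(s) with c = 4 and G(s) = L{g(t)}.
L{e^(-8t)} = 1/(s + 8).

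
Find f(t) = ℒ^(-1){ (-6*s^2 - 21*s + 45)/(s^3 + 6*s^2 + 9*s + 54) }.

f(t) = 3*sin(3*t) - 5*cos(3*t) - exp(-6*t)

Factor the denominator: s^3 + 6*s^2 + 9*s + 54 = (s + 6)*(s^2 + 9).
Partial fraction decomposition gives [-1/(s + 6)] + [-5*s/(s^2 + 9)] + [9/(s^2 + 9)].
Invert each term: -1/(s + 6) ↔ -e^(-6t); -5·s/(s^2 + 9) ↔ -5cos(3t); 3·3/(s^2 + 9) ↔ 3sin(3t).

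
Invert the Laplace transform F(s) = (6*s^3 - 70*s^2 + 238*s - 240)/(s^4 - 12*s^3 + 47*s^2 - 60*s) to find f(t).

Factor the denominator: s^4 - 12*s^3 + 47*s^2 - 60*s = s*(s - 5)*(s - 4)*(s - 3).
Partial fraction decomposition gives [-5/(s - 5)] + [4/s] + [1/(s - 3)] + [6/(s - 4)].
Invert each term: -5/(s - 5) ↔ -5e^(5t); 4/(s - 0) ↔ 4e^(0t); 1/(s - 3) ↔ e^(3t); 6/(s - 4) ↔ 6e^(4t).

f(t) = -5*exp(5*t) + 6*exp(4*t) + exp(3*t) + 4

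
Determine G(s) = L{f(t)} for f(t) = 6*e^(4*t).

G(s) = 6/(s - 4)

L{6} = 6/s.
By the first shifting theorem, multiplying by e^(4t) replaces s with s - 4.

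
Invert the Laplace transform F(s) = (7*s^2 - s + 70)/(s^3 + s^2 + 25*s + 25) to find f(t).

f(t) = -sin(5*t) + 4*cos(5*t) + 3*exp(-t)

Factor the denominator: s^3 + s^2 + 25*s + 25 = (s + 1)*(s^2 + 25).
Partial fraction decomposition gives [3/(s + 1)] + [4*s/(s^2 + 25)] + [-5/(s^2 + 25)].
Invert each term: 3/(s + 1) ↔ 3e^(-t); 4·s/(s^2 + 25) ↔ 4cos(5t); -1·5/(s^2 + 25) ↔ -sin(5t).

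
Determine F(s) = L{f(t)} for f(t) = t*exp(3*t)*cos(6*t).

F(s) = (s - 9)*(s + 3)/(s^2 - 6*s + 45)^2

L{cos(6t)} = s/(s^2 + 36).
Multiplying by e^(3t) shifts s → s - 3, so L{exp(3*t)*cos(6*t)} = (s - 3)/((s - 3)^2 + 36).
Then apply L{t·g(t)} = -d/ds[G(s)] with G(s) = (s - 3)/((s - 3)^2 + 36):
differentiating 1 time and applying the sign gives (s - 9)*(s + 3)/(s^2 - 6*s + 45)^2.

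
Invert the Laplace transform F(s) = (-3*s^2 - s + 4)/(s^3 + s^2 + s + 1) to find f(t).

f(t) = 3*sin(t) - 4*cos(t) + exp(-t)

Factor the denominator: s^3 + s^2 + s + 1 = (s + 1)*(s^2 + 1).
Partial fraction decomposition gives [1/(s + 1)] + [-4*s/(s^2 + 1)] + [3/(s^2 + 1)].
Invert each term: 1/(s + 1) ↔ e^(-t); -4·s/(s^2 + 1) ↔ -4cos(t); 3·1/(s^2 + 1) ↔ 3sin(t).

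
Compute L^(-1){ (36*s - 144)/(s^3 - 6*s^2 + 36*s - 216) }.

Factor the denominator: s^3 - 6*s^2 + 36*s - 216 = (s - 6)*(s^2 + 36).
Partial fraction decomposition gives [1/(s - 6)] + [-s/(s^2 + 36)] + [30/(s^2 + 36)].
Invert each term: 1/(s - 6) ↔ e^(6t); -1·s/(s^2 + 36) ↔ -cos(6t); 5·6/(s^2 + 36) ↔ 5sin(6t).

exp(6*t) + 5*sin(6*t) - cos(6*t)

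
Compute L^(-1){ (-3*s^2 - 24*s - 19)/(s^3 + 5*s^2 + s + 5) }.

Factor the denominator: s^3 + 5*s^2 + s + 5 = (s + 5)*(s^2 + 1).
Partial fraction decomposition gives [1/(s + 5)] + [-4*s/(s^2 + 1)] + [-4/(s^2 + 1)].
Invert each term: 1/(s + 5) ↔ e^(-5t); -4·s/(s^2 + 1) ↔ -4cos(t); -4·1/(s^2 + 1) ↔ -4sin(t).

-4*sin(t) - 4*cos(t) + exp(-5*t)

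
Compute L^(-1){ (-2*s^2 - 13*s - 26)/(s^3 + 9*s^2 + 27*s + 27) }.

-5*t^2*exp(-3*t)/2 - t*exp(-3*t) - 2*exp(-3*t)

Factor the denominator: s^3 + 9*s^2 + 27*s + 27 = (s + 3)^3.
Partial fraction decomposition gives [-2/(s + 3)] + [-1/(s + 3)^2] + [-5/(s + 3)^3].
Invert each term: -2/(s + 3) ↔ -2e^(-3t); -1/(s + 3)^2 ↔ -t·e^(-3t); -5/(s + 3)^3 ↔ (-5/2)t^2·e^(-3t).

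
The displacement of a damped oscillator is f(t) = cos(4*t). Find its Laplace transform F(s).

L{cos(4t)} = s/(s^2 + 16).

F(s) = s/(s^2 + 16)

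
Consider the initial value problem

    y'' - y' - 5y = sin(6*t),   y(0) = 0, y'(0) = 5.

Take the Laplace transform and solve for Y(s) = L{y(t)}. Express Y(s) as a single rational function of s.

Y(s) = (5*s^2 + 186)/(s^4 - s^3 + 31*s^2 - 36*s - 180)

Apply the Laplace transform to the equation.
Using L{y''} = s^2 Y - s·y(0) - y'(0) and L{y'} = sY - y(0), with y(0) = 0, y'(0) = 5, the left side becomes (s^2 - s - 5)Y - (5).
The right side is L{sin(6*t)} = 6/(s^2 + 36).
So (s^2 - s - 5)Y = 6/(s^2 + 36) + (5).
Solve for Y(s) and write it as one ratio of polynomials.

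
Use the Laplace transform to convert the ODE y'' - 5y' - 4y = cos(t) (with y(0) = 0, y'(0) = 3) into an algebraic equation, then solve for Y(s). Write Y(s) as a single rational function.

Y(s) = (3*s^2 + s + 3)/(s^4 - 5*s^3 - 3*s^2 - 5*s - 4)

Transform both sides with L{·}.
The derivative rules (L{y''} = s^2 Y - s·y(0) - y'(0) and L{y'} = sY - y(0), with y(0) = 0, y'(0) = 3) turn the left side into (s^2 - 5*s - 4)Y - (3).
The right side is L{cos(t)} = s/(s^2 + 1).
So (s^2 - 5*s - 4)Y = s/(s^2 + 1) + (3).
Solve for Y(s) and write it as one ratio of polynomials.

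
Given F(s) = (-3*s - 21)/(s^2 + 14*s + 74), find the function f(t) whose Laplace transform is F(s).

f(t) = -3*exp(-7*t)*cos(5*t)

Rewrite the denominator: s^2 + 14*s + 74 = (s + 7)^2 + 25.
The form in (s + 7) signals a first-shifting-theorem factor e^(-7t).
Since L{cos(5t)} = s/(s^2 + 25), the inverse is e^(-7*t)*cos(5*t), scaled by -3.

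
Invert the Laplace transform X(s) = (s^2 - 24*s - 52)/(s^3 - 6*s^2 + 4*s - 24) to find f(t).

f(t) = -4*exp(6*t) + 3*sin(2*t) + 5*cos(2*t)

Factor the denominator: s^3 - 6*s^2 + 4*s - 24 = (s - 6)*(s^2 + 4).
Partial fraction decomposition gives [-4/(s - 6)] + [5*s/(s^2 + 4)] + [6/(s^2 + 4)].
Invert each term: -4/(s - 6) ↔ -4e^(6t); 5·s/(s^2 + 4) ↔ 5cos(2t); 3·2/(s^2 + 4) ↔ 3sin(2t).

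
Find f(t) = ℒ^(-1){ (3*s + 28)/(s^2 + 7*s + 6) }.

Factor the denominator: s^2 + 7*s + 6 = (s + 1)*(s + 6).
Partial fraction decomposition gives [5/(s + 1)] + [-2/(s + 6)].
Invert each term: 5/(s + 1) ↔ 5e^(-t); -2/(s + 6) ↔ -2e^(-6t).

f(t) = 5*exp(-t) - 2*exp(-6*t)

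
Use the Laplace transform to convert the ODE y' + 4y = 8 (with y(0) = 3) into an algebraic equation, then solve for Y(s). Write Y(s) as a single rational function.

Y(s) = (3*s + 8)/(s^2 + 4*s)

Take the Laplace transform of both sides.
The derivative rules (L{y'} = sY - y(0) = sY - 3) turn the left side into (s + 4)Y - (3).
The right side is L{8} = 8/s.
So (s + 4)Y = 8/s + (3).
Solve for Y(s) and write it as one ratio of polynomials.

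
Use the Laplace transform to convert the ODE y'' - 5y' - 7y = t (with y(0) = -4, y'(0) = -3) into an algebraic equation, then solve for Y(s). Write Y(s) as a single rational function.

Laplace-transform each side.
Using L{y''} = s^2 Y - s·y(0) - y'(0) and L{y'} = sY - y(0), with y(0) = -4, y'(0) = -3, the left side becomes (s^2 - 5*s - 7)Y - (-4*s + 17).
The right side is L{t} = s^(-2).
So (s^2 - 5*s - 7)Y = s^(-2) + (-4*s + 17).
Solve for Y(s) and write it as one ratio of polynomials.

Y(s) = (-4*s^3 + 17*s^2 + 1)/(s^4 - 5*s^3 - 7*s^2)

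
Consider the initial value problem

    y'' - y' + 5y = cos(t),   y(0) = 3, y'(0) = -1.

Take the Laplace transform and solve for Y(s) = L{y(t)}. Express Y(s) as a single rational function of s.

Y(s) = (3*s^3 - 4*s^2 + 4*s - 4)/(s^4 - s^3 + 6*s^2 - s + 5)

Take the Laplace transform of both sides.
Using L{y''} = s^2 Y - s·y(0) - y'(0) and L{y'} = sY - y(0), with y(0) = 3, y'(0) = -1, the left side becomes (s^2 - s + 5)Y - (3*s - 4).
The right side is L{cos(t)} = s/(s^2 + 1).
So (s^2 - s + 5)Y = s/(s^2 + 1) + (3*s - 4).
Solve for Y(s) and write it as one ratio of polynomials.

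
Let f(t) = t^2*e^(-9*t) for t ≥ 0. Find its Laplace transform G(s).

G(s) = 2/(s + 9)^3

L{e^(-9t)} = 1/(s + 9).
Then apply L{t^2·g(t)} = (-1)^2 d^2/ds^2[H(s)] with H(s) = 1/(s + 9):
differentiating 2 times and applying the sign gives 2/(s + 9)^3.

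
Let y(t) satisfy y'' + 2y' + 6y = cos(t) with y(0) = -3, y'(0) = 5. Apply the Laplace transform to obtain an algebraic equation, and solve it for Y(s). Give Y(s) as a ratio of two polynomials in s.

Apply the Laplace transform to the equation.
With L{y''} = s^2 Y - s·y(0) - y'(0) and L{y'} = sY - y(0), with y(0) = -3, y'(0) = 5: the LHS transforms to (s^2 + 2*s + 6)Y - (-3*s - 1).
The right side is L{cos(t)} = s/(s^2 + 1).
So (s^2 + 2*s + 6)Y = s/(s^2 + 1) + (-3*s - 1).
Isolate Y and clear denominators.

Y(s) = (-3*s^3 - s^2 - 2*s - 1)/(s^4 + 2*s^3 + 7*s^2 + 2*s + 6)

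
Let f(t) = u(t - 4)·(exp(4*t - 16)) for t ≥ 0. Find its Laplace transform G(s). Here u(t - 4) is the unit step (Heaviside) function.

G(s) = exp(-4*s)/(s - 4)

By the second shifting theorem, L{u(t - c)·g(t - c)} = e^(-cs)·H(s) with c = 4 and H(s) = L{g(t)}.
L{e^(4t)} = 1/(s - 4).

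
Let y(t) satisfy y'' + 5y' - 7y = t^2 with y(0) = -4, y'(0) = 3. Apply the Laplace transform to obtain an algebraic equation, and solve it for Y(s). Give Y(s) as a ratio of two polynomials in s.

Y(s) = (-4*s^4 - 17*s^3 + 2)/(s^5 + 5*s^4 - 7*s^3)

Apply the Laplace transform to the equation.
With L{y''} = s^2 Y - s·y(0) - y'(0) and L{y'} = sY - y(0), with y(0) = -4, y'(0) = 3: the LHS transforms to (s^2 + 5*s - 7)Y - (-4*s - 17).
The right side is L{t^2} = 2/s^3.
So (s^2 + 5*s - 7)Y = 2/s^3 + (-4*s - 17).
Solve for Y(s) and write it as one ratio of polynomials.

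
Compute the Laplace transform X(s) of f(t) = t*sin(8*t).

L{sin(8t)} = 8/(s^2 + 64).
Then apply L{t·g(t)} = -d/ds[G(s)] with G(s) = 8/(s^2 + 64):
differentiating 1 time and applying the sign gives 16*s/(s^2 + 64)^2.

X(s) = 16*s/(s^2 + 64)^2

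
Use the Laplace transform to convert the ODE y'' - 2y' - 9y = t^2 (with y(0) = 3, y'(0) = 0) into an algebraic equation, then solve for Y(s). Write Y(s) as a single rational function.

Y(s) = (3*s^4 - 6*s^3 + 2)/(s^5 - 2*s^4 - 9*s^3)

Apply the Laplace transform to the equation.
With L{y''} = s^2 Y - s·y(0) - y'(0) and L{y'} = sY - y(0), with y(0) = 3, y'(0) = 0: the LHS transforms to (s^2 - 2*s - 9)Y - (3*s - 6).
The right side is L{t^2} = 2/s^3.
So (s^2 - 2*s - 9)Y = 2/s^3 + (3*s - 6).
Solve for Y(s) and write it as one ratio of polynomials.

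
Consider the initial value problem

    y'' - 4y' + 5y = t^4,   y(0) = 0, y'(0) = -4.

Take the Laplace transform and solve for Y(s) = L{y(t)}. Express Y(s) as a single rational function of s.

Y(s) = (-4*s^5 + 24)/(s^7 - 4*s^6 + 5*s^5)

Transform both sides with L{·}.
With L{y''} = s^2 Y - s·y(0) - y'(0) and L{y'} = sY - y(0), with y(0) = 0, y'(0) = -4: the LHS transforms to (s^2 - 4*s + 5)Y - (-4).
The right side is L{t^4} = 24/s^5.
So (s^2 - 4*s + 5)Y = 24/s^5 + (-4).
Solve for Y(s) and write it as one ratio of polynomials.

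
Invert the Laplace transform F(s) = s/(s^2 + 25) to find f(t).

f(t) = cos(5*t)

Since L{cos(5t)} = s/(s^2 + 25), the inverse is cos(5*t).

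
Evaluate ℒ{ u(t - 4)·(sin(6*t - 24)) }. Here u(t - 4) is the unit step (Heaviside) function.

By the second shifting theorem, L{u(t - c)·g(t - c)} = e^(-cs)·H(s) with c = 4 and H(s) = L{g(t)}.
L{sin(6t)} = 6/(s^2 + 36).

6*exp(-4*s)/(s^2 + 36)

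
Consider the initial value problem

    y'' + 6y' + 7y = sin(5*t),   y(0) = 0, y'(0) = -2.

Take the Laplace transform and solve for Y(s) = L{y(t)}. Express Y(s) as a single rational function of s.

Y(s) = (-2*s^2 - 45)/(s^4 + 6*s^3 + 32*s^2 + 150*s + 175)

Take the Laplace transform of both sides.
With L{y''} = s^2 Y - s·y(0) - y'(0) and L{y'} = sY - y(0), with y(0) = 0, y'(0) = -2: the LHS transforms to (s^2 + 6*s + 7)Y - (-2).
The right side is L{sin(5*t)} = 5/(s^2 + 25).
So (s^2 + 6*s + 7)Y = 5/(s^2 + 25) + (-2).
Divide through and combine into a single rational function.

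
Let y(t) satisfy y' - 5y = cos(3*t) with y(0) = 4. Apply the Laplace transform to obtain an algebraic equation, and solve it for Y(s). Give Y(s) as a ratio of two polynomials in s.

Apply the Laplace transform to the equation.
Using L{y'} = sY - y(0) = sY - 4, the left side becomes (s - 5)Y - (4).
The right side is L{cos(3*t)} = s/(s^2 + 9).
So (s - 5)Y = s/(s^2 + 9) + (4).
Solve for Y(s) and write it as one ratio of polynomials.

Y(s) = (4*s^2 + s + 36)/(s^3 - 5*s^2 + 9*s - 45)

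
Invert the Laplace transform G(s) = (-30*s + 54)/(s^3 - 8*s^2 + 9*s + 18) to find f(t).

Factor the denominator: s^3 - 8*s^2 + 9*s + 18 = (s - 6)*(s - 3)*(s + 1).
Partial fraction decomposition gives [-6/(s - 6)] + [3/(s - 3)] + [3/(s + 1)].
Invert each term: -6/(s - 6) ↔ -6e^(6t); 3/(s - 3) ↔ 3e^(3t); 3/(s + 1) ↔ 3e^(-t).

f(t) = -6*exp(6*t) + 3*exp(3*t) + 3*exp(-t)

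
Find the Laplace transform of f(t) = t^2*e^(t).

L{e^(t)} = 1/(s - 1).
Then apply L{t^2·g(t)} = (-1)^2 d^2/ds^2[G(s)] with G(s) = 1/(s - 1):
differentiating 2 times and applying the sign gives 2/(s - 1)^3.

2/(s - 1)^3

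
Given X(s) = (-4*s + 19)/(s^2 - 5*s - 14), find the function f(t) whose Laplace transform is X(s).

Factor the denominator: s^2 - 5*s - 14 = (s - 7)*(s + 2).
Partial fraction decomposition gives [-3/(s + 2)] + [-1/(s - 7)].
Invert each term: -3/(s + 2) ↔ -3e^(-2t); -1/(s - 7) ↔ -e^(7t).

f(t) = -exp(7*t) - 3*exp(-2*t)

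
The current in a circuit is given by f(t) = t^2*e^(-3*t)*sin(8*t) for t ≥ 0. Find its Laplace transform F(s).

L{sin(8t)} = 8/(s^2 + 64).
Multiplying by e^(-3t) shifts s → s + 3, so L{e^(-3*t)*sin(8*t)} = 8/((s + 3)^2 + 64).
Then apply L{t^2·g(t)} = (-1)^2 d^2/ds^2[G(s)] with G(s) = 8/((s + 3)^2 + 64):
differentiating 2 times and applying the sign gives 16*(3*s^2 + 18*s - 37)/(s^2 + 6*s + 73)^3.

F(s) = 16*(3*s^2 + 18*s - 37)/(s^2 + 6*s + 73)^3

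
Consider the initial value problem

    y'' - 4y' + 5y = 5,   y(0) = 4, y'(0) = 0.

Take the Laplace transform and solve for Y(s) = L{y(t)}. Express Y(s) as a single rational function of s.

Y(s) = (4*s^2 - 16*s + 5)/(s^3 - 4*s^2 + 5*s)

Apply the Laplace transform to the equation.
Using L{y''} = s^2 Y - s·y(0) - y'(0) and L{y'} = sY - y(0), with y(0) = 4, y'(0) = 0, the left side becomes (s^2 - 4*s + 5)Y - (4*s - 16).
The right side is L{5} = 5/s.
So (s^2 - 4*s + 5)Y = 5/s + (4*s - 16).
Isolate Y and clear denominators.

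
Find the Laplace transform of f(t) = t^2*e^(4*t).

2/(s - 4)^3

L{e^(4t)} = 1/(s - 4).
Then apply L{t^2·g(t)} = (-1)^2 d^2/ds^2[H(s)] with H(s) = 1/(s - 4):
differentiating 2 times and applying the sign gives 2/(s - 4)^3.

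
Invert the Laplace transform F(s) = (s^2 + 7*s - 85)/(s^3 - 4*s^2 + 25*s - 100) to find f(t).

f(t) = -exp(4*t) + 3*sin(5*t) + 2*cos(5*t)

Factor the denominator: s^3 - 4*s^2 + 25*s - 100 = (s - 4)*(s^2 + 25).
Partial fraction decomposition gives [-1/(s - 4)] + [2*s/(s^2 + 25)] + [15/(s^2 + 25)].
Invert each term: -1/(s - 4) ↔ -e^(4t); 2·s/(s^2 + 25) ↔ 2cos(5t); 3·5/(s^2 + 25) ↔ 3sin(5t).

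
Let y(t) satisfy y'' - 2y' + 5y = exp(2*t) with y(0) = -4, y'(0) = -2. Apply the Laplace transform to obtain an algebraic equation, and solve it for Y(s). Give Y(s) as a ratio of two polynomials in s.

Laplace-transform each side.
The derivative rules (L{y''} = s^2 Y - s·y(0) - y'(0) and L{y'} = sY - y(0), with y(0) = -4, y'(0) = -2) turn the left side into (s^2 - 2*s + 5)Y - (-4*s + 6).
The right side is L{exp(2*t)} = 1/(s - 2).
So (s^2 - 2*s + 5)Y = 1/(s - 2) + (-4*s + 6).
Divide through and combine into a single rational function.

Y(s) = (-4*s^2 + 14*s - 11)/(s^3 - 4*s^2 + 9*s - 10)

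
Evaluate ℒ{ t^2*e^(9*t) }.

2/(s - 9)^3

L{e^(9t)} = 1/(s - 9).
Then apply L{t^2·g(t)} = (-1)^2 d^2/ds^2[G(s)] with G(s) = 1/(s - 9):
differentiating 2 times and applying the sign gives 2/(s - 9)^3.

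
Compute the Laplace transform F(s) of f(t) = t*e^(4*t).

L{e^(4t)} = 1/(s - 4).
Then apply L{t·g(t)} = -d/ds[G(s)] with G(s) = 1/(s - 4):
differentiating 1 time and applying the sign gives (s - 4)^(-2).

F(s) = (s - 4)^(-2)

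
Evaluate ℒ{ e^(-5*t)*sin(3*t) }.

L{sin(3t)} = 3/(s^2 + 9).
By the first shifting theorem, multiplying by e^(-5t) replaces s with s + 5.

3/((s + 5)^2 + 9)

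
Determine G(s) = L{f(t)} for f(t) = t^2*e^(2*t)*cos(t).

L{cos(t)} = s/(s^2 + 1).
Multiplying by e^(2t) shifts s → s - 2, so L{e^(2*t)*cos(t)} = (s - 2)/((s - 2)^2 + 1).
Then apply L{t^2·g(t)} = (-1)^2 d^2/ds^2[H(s)] with H(s) = (s - 2)/((s - 2)^2 + 1):
differentiating 2 times and applying the sign gives 2*(s - 2)*(s^2 - 4*s + 1)/(s^2 - 4*s + 5)^3.

G(s) = 2*(s - 2)*(s^2 - 4*s + 1)/(s^2 - 4*s + 5)^3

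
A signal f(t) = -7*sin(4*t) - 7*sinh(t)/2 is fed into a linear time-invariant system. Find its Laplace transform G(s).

G(s) = -28/(s^2 + 16) - 7/(2*(s^2 - 1))

Apply the Laplace transform termwise.
(-7/2)·[L{sinh(t)} = 1/(s^2 - 1)]; (-7)·[L{sin(4t)} = 4/(s^2 + 16)].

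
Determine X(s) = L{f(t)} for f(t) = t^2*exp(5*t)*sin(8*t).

X(s) = 16*(3*s^2 - 30*s + 11)/(s^2 - 10*s + 89)^3

L{sin(8t)} = 8/(s^2 + 64).
Multiplying by e^(5t) shifts s → s - 5, so L{exp(5*t)*sin(8*t)} = 8/((s - 5)^2 + 64).
Then apply L{t^2·g(t)} = (-1)^2 d^2/ds^2[G(s)] with G(s) = 8/((s - 5)^2 + 64):
differentiating 2 times and applying the sign gives 16*(3*s^2 - 30*s + 11)/(s^2 - 10*s + 89)^3.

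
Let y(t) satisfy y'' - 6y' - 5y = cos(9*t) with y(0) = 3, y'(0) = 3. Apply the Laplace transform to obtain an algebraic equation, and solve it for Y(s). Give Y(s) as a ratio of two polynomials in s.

Apply the Laplace transform to the equation.
With L{y''} = s^2 Y - s·y(0) - y'(0) and L{y'} = sY - y(0), with y(0) = 3, y'(0) = 3: the LHS transforms to (s^2 - 6*s - 5)Y - (3*s - 15).
The right side is L{cos(9*t)} = s/(s^2 + 81).
So (s^2 - 6*s - 5)Y = s/(s^2 + 81) + (3*s - 15).
Isolate Y and clear denominators.

Y(s) = (3*s^3 - 15*s^2 + 244*s - 1215)/(s^4 - 6*s^3 + 76*s^2 - 486*s - 405)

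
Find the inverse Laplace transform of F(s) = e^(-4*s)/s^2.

Heaviside(t - 4)*(t - 4)

The factor e^(-4s) signals a time shift by c = 4 (second shifting theorem).
L{t} = 1!/s^2 = 1/s^2, so L^-1{s^(-2)} = t.
Hence the inverse is u(t - 4) times that function evaluated at t - 4.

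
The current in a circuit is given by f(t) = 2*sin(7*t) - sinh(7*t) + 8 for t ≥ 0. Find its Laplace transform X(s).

Apply the Laplace transform termwise.
(-1)·[L{sinh(7t)} = 7/(s^2 - 49)]; L{8} = 8/s; (2)·[L{sin(7t)} = 7/(s^2 + 49)].

X(s) = 14/(s^2 + 49) - 7/(s^2 - 49) + 8/s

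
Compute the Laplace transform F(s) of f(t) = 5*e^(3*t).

F(s) = 5/(s - 3)

L{5} = 5/s.
By the first shifting theorem, multiplying by e^(3t) replaces s with s - 3.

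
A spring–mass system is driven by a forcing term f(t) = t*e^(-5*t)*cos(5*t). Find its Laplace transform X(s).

L{cos(5t)} = s/(s^2 + 25).
Multiplying by e^(-5t) shifts s → s + 5, so L{e^(-5*t)*cos(5*t)} = (s + 5)/((s + 5)^2 + 25).
Then apply L{t·g(t)} = -d/ds[G(s)] with G(s) = (s + 5)/((s + 5)^2 + 25):
differentiating 1 time and applying the sign gives s*(s + 10)/(s^2 + 10*s + 50)^2.

X(s) = s*(s + 10)/(s^2 + 10*s + 50)^2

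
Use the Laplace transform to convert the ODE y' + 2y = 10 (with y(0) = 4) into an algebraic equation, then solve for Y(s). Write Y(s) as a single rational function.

Laplace-transform each side.
Using L{y'} = sY - y(0) = sY - 4, the left side becomes (s + 2)Y - (4).
The right side is L{10} = 10/s.
So (s + 2)Y = 10/s + (4).
Divide through and combine into a single rational function.

Y(s) = (4*s + 10)/(s^2 + 2*s)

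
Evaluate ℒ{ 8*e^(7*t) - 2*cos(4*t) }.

-2*s/(s^2 + 16) + 8/(s - 7)

By linearity of the Laplace transform, transform each term separately.
(-2)·[L{cos(4t)} = s/(s^2 + 16)]; (8)·[L{e^(7t)} = 1/(s - 7)].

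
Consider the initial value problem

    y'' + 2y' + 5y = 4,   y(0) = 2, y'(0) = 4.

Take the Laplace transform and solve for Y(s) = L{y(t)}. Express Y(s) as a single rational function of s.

Y(s) = (2*s^2 + 8*s + 4)/(s^3 + 2*s^2 + 5*s)

Laplace-transform each side.
With L{y''} = s^2 Y - s·y(0) - y'(0) and L{y'} = sY - y(0), with y(0) = 2, y'(0) = 4: the LHS transforms to (s^2 + 2*s + 5)Y - (2*s + 8).
The right side is L{4} = 4/s.
So (s^2 + 2*s + 5)Y = 4/s + (2*s + 8).
Isolate Y and clear denominators.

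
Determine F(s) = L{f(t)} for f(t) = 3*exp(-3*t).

F(s) = 3/(s + 3)

L{3} = 3/s.
By the first shifting theorem, multiplying by e^(-3t) replaces s with s + 3.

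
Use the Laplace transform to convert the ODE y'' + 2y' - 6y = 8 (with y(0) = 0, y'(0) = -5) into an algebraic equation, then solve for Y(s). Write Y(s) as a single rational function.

Apply the Laplace transform to the equation.
With L{y''} = s^2 Y - s·y(0) - y'(0) and L{y'} = sY - y(0), with y(0) = 0, y'(0) = -5: the LHS transforms to (s^2 + 2*s - 6)Y - (-5).
The right side is L{8} = 8/s.
So (s^2 + 2*s - 6)Y = 8/s + (-5).
Isolate Y and clear denominators.

Y(s) = (-5*s + 8)/(s^3 + 2*s^2 - 6*s)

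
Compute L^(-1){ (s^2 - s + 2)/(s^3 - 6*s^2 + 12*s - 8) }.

2*t^2*exp(2*t) + 3*t*exp(2*t) + exp(2*t)

Factor the denominator: s^3 - 6*s^2 + 12*s - 8 = (s - 2)^3.
Partial fraction decomposition gives [1/(s - 2)] + [3/(s - 2)^2] + [4/(s - 2)^3].
Invert each term: 1/(s - 2) ↔ e^(2t); 3/(s - 2)^2 ↔ 3t·e^(2t); 4/(s - 2)^3 ↔ (2)t^2·e^(2t).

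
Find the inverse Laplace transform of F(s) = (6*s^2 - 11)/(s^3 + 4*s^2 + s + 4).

-4*sin(t) + cos(t) + 5*exp(-4*t)

Factor the denominator: s^3 + 4*s^2 + s + 4 = (s + 4)*(s^2 + 1).
Partial fraction decomposition gives [5/(s + 4)] + [s/(s^2 + 1)] + [-4/(s^2 + 1)].
Invert each term: 5/(s + 4) ↔ 5e^(-4t); 1·s/(s^2 + 1) ↔ cos(t); -4·1/(s^2 + 1) ↔ -4sin(t).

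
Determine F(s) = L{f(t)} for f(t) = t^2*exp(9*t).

L{e^(9t)} = 1/(s - 9).
Then apply L{t^2·g(t)} = (-1)^2 d^2/ds^2[G(s)] with G(s) = 1/(s - 9):
differentiating 2 times and applying the sign gives 2/(s - 9)^3.

F(s) = 2/(s - 9)^3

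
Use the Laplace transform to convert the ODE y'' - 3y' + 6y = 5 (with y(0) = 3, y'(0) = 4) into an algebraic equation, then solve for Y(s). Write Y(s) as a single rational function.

Laplace-transform each side.
Using L{y''} = s^2 Y - s·y(0) - y'(0) and L{y'} = sY - y(0), with y(0) = 3, y'(0) = 4, the left side becomes (s^2 - 3*s + 6)Y - (3*s - 5).
The right side is L{5} = 5/s.
So (s^2 - 3*s + 6)Y = 5/s + (3*s - 5).
Isolate Y and clear denominators.

Y(s) = (3*s^2 - 5*s + 5)/(s^3 - 3*s^2 + 6*s)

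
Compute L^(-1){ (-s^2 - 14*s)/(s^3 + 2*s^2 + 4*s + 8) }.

-3*sin(2*t) - 4*cos(2*t) + 3*exp(-2*t)

Factor the denominator: s^3 + 2*s^2 + 4*s + 8 = (s + 2)*(s^2 + 4).
Partial fraction decomposition gives [3/(s + 2)] + [-4*s/(s^2 + 4)] + [-6/(s^2 + 4)].
Invert each term: 3/(s + 2) ↔ 3e^(-2t); -4·s/(s^2 + 4) ↔ -4cos(2t); -3·2/(s^2 + 4) ↔ -3sin(2t).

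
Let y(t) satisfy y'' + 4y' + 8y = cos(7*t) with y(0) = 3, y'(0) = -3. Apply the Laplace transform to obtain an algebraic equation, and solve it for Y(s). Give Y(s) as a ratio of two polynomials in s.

Y(s) = (3*s^3 + 9*s^2 + 148*s + 441)/(s^4 + 4*s^3 + 57*s^2 + 196*s + 392)

Transform both sides with L{·}.
With L{y''} = s^2 Y - s·y(0) - y'(0) and L{y'} = sY - y(0), with y(0) = 3, y'(0) = -3: the LHS transforms to (s^2 + 4*s + 8)Y - (3*s + 9).
The right side is L{cos(7*t)} = s/(s^2 + 49).
So (s^2 + 4*s + 8)Y = s/(s^2 + 49) + (3*s + 9).
Isolate Y and clear denominators.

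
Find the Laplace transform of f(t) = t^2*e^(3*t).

2/(s - 3)^3

L{t^2} = 2!/s^3 = 2/s^3.
By the first shifting theorem, multiplying by e^(3t) replaces s with s - 3.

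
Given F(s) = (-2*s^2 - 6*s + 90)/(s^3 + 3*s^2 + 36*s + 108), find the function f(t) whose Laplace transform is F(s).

Factor the denominator: s^3 + 3*s^2 + 36*s + 108 = (s + 3)*(s^2 + 36).
Partial fraction decomposition gives [2/(s + 3)] + [-4*s/(s^2 + 36)] + [6/(s^2 + 36)].
Invert each term: 2/(s + 3) ↔ 2e^(-3t); -4·s/(s^2 + 36) ↔ -4cos(6t); 1·6/(s^2 + 36) ↔ sin(6t).

f(t) = sin(6*t) - 4*cos(6*t) + 2*exp(-3*t)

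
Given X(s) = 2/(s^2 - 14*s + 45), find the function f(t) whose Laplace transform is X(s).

f(t) = exp(7*t)*sinh(2*t)

Rewrite the denominator: s^2 - 14*s + 45 = (s - 7)^2 - 4.
The form in (s - 7) signals a first-shifting-theorem factor e^(7t).
Since L{sinh(2t)} = 2/(s^2 - 4), the inverse is e^(7*t)*sinh(2*t).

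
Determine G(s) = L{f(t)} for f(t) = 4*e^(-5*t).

L{4} = 4/s.
By the first shifting theorem, multiplying by e^(-5t) replaces s with s + 5.

G(s) = 4/(s + 5)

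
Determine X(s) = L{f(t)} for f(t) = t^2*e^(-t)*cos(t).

L{cos(t)} = s/(s^2 + 1).
Multiplying by e^(-t) shifts s → s + 1, so L{e^(-t)*cos(t)} = (s + 1)/((s + 1)^2 + 1).
Then apply L{t^2·g(t)} = (-1)^2 d^2/ds^2[G(s)] with G(s) = (s + 1)/((s + 1)^2 + 1):
differentiating 2 times and applying the sign gives 2*(s + 1)*(s^2 + 2*s - 2)/(s^2 + 2*s + 2)^3.

X(s) = 2*(s + 1)*(s^2 + 2*s - 2)/(s^2 + 2*s + 2)^3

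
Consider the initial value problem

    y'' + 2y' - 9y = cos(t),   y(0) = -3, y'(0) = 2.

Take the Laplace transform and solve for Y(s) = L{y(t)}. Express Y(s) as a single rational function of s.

Y(s) = (-3*s^3 - 4*s^2 - 2*s - 4)/(s^4 + 2*s^3 - 8*s^2 + 2*s - 9)

Take the Laplace transform of both sides.
With L{y''} = s^2 Y - s·y(0) - y'(0) and L{y'} = sY - y(0), with y(0) = -3, y'(0) = 2: the LHS transforms to (s^2 + 2*s - 9)Y - (-3*s - 4).
The right side is L{cos(t)} = s/(s^2 + 1).
So (s^2 + 2*s - 9)Y = s/(s^2 + 1) + (-3*s - 4).
Isolate Y and clear denominators.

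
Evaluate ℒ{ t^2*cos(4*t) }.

2*s*(s^2 - 48)/(s^2 + 16)^3

L{cos(4t)} = s/(s^2 + 16).
Then apply L{t^2·g(t)} = (-1)^2 d^2/ds^2[H(s)] with H(s) = s/(s^2 + 16):
differentiating 2 times and applying the sign gives 2*s*(s^2 - 48)/(s^2 + 16)^3.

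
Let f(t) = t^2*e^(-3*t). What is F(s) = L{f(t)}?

L{e^(-3t)} = 1/(s + 3).
Then apply L{t^2·g(t)} = (-1)^2 d^2/ds^2[G(s)] with G(s) = 1/(s + 3):
differentiating 2 times and applying the sign gives 2/(s + 3)^3.

F(s) = 2/(s + 3)^3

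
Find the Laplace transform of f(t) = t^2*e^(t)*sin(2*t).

4*(3*s^2 - 6*s - 1)/(s^2 - 2*s + 5)^3

L{sin(2t)} = 2/(s^2 + 4).
Multiplying by e^(t) shifts s → s - 1, so L{e^(t)*sin(2*t)} = 2/((s - 1)^2 + 4).
Then apply L{t^2·g(t)} = (-1)^2 d^2/ds^2[G(s)] with G(s) = 2/((s - 1)^2 + 4):
differentiating 2 times and applying the sign gives 4*(3*s^2 - 6*s - 1)/(s^2 - 2*s + 5)^3.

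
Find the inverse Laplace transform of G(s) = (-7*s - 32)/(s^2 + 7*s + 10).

-6*exp(-2*t) - exp(-5*t)

Factor the denominator: s^2 + 7*s + 10 = (s + 2)*(s + 5).
Partial fraction decomposition gives [-6/(s + 2)] + [-1/(s + 5)].
Invert each term: -6/(s + 2) ↔ -6e^(-2t); -1/(s + 5) ↔ -e^(-5t).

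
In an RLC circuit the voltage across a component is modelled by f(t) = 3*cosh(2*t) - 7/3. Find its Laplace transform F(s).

F(s) = 3*s/(s^2 - 4) - 7/(3*s)

The transform is linear, so treat each term independently.
L{-7/3} = (-7/3)/s; (3)·[L{cosh(2t)} = s/(s^2 - 4)].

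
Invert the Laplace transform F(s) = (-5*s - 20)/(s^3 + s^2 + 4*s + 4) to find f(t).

Factor the denominator: s^3 + s^2 + 4*s + 4 = (s + 1)*(s^2 + 4).
Partial fraction decomposition gives [-3/(s + 1)] + [3*s/(s^2 + 4)] + [-8/(s^2 + 4)].
Invert each term: -3/(s + 1) ↔ -3e^(-t); 3·s/(s^2 + 4) ↔ 3cos(2t); -4·2/(s^2 + 4) ↔ -4sin(2t).

f(t) = -4*sin(2*t) + 3*cos(2*t) - 3*exp(-t)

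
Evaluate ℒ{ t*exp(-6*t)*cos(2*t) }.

L{cos(2t)} = s/(s^2 + 4).
Multiplying by e^(-6t) shifts s → s + 6, so L{exp(-6*t)*cos(2*t)} = (s + 6)/((s + 6)^2 + 4).
Then apply L{t·g(t)} = -d/ds[G(s)] with G(s) = (s + 6)/((s + 6)^2 + 4):
differentiating 1 time and applying the sign gives (s + 4)*(s + 8)/(s^2 + 12*s + 40)^2.

(s + 4)*(s + 8)/(s^2 + 12*s + 40)^2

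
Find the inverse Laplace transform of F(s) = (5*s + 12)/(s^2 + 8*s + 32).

Complete the square in the denominator: s^2 + 8*s + 32 = (s + 4)^2 + 4^2.
Split the numerator to match: 5*s + 12 = 5·(s + 4) - 2·4.
Invert each term: 5·(s + 4)/((s + 4)^2 + 16) ↔ 5e^(-4t)cos(4t); -2·4/((s + 4)^2 + 16) ↔ -2e^(-4t)sin(4t).

-2*exp(-4*t)*sin(4*t) + 5*exp(-4*t)*cos(4*t)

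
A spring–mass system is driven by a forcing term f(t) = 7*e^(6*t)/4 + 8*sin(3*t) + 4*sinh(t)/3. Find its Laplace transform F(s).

F(s) = 24/(s^2 + 9) + 4/(3*(s^2 - 1)) + 7/(4*(s - 6))

Apply the Laplace transform termwise.
(8)·[L{sin(3t)} = 3/(s^2 + 9)]; (4/3)·[L{sinh(t)} = 1/(s^2 - 1)]; (7/4)·[L{e^(6t)} = 1/(s - 6)].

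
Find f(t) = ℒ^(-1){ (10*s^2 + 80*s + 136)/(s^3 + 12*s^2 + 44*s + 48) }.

f(t) = 2*exp(-2*t) + 6*exp(-4*t) + 2*exp(-6*t)

Factor the denominator: s^3 + 12*s^2 + 44*s + 48 = (s + 2)*(s + 4)*(s + 6).
Partial fraction decomposition gives [6/(s + 4)] + [2/(s + 6)] + [2/(s + 2)].
Invert each term: 6/(s + 4) ↔ 6e^(-4t); 2/(s + 6) ↔ 2e^(-6t); 2/(s + 2) ↔ 2e^(-2t).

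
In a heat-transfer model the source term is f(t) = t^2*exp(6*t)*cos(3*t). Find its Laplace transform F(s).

F(s) = 2*(s - 6)*(s^2 - 12*s + 9)/(s^2 - 12*s + 45)^3

L{cos(3t)} = s/(s^2 + 9).
Multiplying by e^(6t) shifts s → s - 6, so L{exp(6*t)*cos(3*t)} = (s - 6)/((s - 6)^2 + 9).
Then apply L{t^2·g(t)} = (-1)^2 d^2/ds^2[G(s)] with G(s) = (s - 6)/((s - 6)^2 + 9):
differentiating 2 times and applying the sign gives 2*(s - 6)*(s^2 - 12*s + 9)/(s^2 - 12*s + 45)^3.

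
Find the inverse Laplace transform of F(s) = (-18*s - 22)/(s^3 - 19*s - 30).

Factor the denominator: s^3 - 19*s - 30 = (s - 5)*(s + 2)*(s + 3).
Partial fraction decomposition gives [-2/(s - 5)] + [4/(s + 3)] + [-2/(s + 2)].
Invert each term: -2/(s - 5) ↔ -2e^(5t); 4/(s + 3) ↔ 4e^(-3t); -2/(s + 2) ↔ -2e^(-2t).

-2*exp(5*t) - 2*exp(-2*t) + 4*exp(-3*t)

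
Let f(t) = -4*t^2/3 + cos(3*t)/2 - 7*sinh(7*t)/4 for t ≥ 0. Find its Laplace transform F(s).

Apply the Laplace transform termwise.
(-4/3)·[L{t^2} = 2!/s^3 = 2/s^3]; (1/2)·[L{cos(3t)} = s/(s^2 + 9)]; (-7/4)·[L{sinh(7t)} = 7/(s^2 - 49)].

F(s) = s/(2*(s^2 + 9)) - 49/(4*(s^2 - 49)) - 8/(3*s^3)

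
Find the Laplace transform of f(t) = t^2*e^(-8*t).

L{e^(-8t)} = 1/(s + 8).
Then apply L{t^2·g(t)} = (-1)^2 d^2/ds^2[H(s)] with H(s) = 1/(s + 8):
differentiating 2 times and applying the sign gives 2/(s + 8)^3.

2/(s + 8)^3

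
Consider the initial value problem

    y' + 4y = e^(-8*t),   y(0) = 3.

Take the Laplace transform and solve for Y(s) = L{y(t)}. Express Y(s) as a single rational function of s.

Transform both sides with L{·}.
With L{y'} = sY - y(0) = sY - 3: the LHS transforms to (s + 4)Y - (3).
The right side is L{e^(-8*t)} = 1/(s + 8).
So (s + 4)Y = 1/(s + 8) + (3).
Isolate Y and clear denominators.

Y(s) = (3*s + 25)/(s^2 + 12*s + 32)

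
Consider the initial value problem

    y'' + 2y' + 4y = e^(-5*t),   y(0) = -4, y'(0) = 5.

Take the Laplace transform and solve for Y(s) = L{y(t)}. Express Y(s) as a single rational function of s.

Y(s) = (-4*s^2 - 23*s - 14)/(s^3 + 7*s^2 + 14*s + 20)

Laplace-transform each side.
With L{y''} = s^2 Y - s·y(0) - y'(0) and L{y'} = sY - y(0), with y(0) = -4, y'(0) = 5: the LHS transforms to (s^2 + 2*s + 4)Y - (-4*s - 3).
The right side is L{e^(-5*t)} = 1/(s + 5).
So (s^2 + 2*s + 4)Y = 1/(s + 5) + (-4*s - 3).
Divide through and combine into a single rational function.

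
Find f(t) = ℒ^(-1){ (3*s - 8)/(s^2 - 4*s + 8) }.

f(t) = -exp(2*t)*sin(2*t) + 3*exp(2*t)*cos(2*t)

Complete the square in the denominator: s^2 - 4*s + 8 = (s - 2)^2 + 2^2.
Split the numerator to match: 3*s - 8 = 3·(s - 2) - 1·2.
Invert each term: 3·(s - 2)/((s - 2)^2 + 4) ↔ 3e^(2t)cos(2t); -1·2/((s - 2)^2 + 4) ↔ -e^(2t)sin(2t).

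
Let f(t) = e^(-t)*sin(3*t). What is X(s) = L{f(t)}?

X(s) = 3/((s + 1)^2 + 9)

L{sin(3t)} = 3/(s^2 + 9).
By the first shifting theorem, multiplying by e^(-t) replaces s with s + 1.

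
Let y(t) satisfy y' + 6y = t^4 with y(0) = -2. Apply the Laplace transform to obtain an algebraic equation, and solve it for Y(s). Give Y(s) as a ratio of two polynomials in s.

Y(s) = (-2*s^5 + 24)/(s^6 + 6*s^5)

Transform both sides with L{·}.
Using L{y'} = sY - y(0) = sY - (-2), the left side becomes (s + 6)Y - (-2).
The right side is L{t^4} = 24/s^5.
So (s + 6)Y = 24/s^5 + (-2).
Solve for Y(s) and write it as one ratio of polynomials.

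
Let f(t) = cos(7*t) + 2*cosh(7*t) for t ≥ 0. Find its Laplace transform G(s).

The transform is linear, so treat each term independently.
(2)·[L{cosh(7t)} = s/(s^2 - 49)]; L{cos(7t)} = s/(s^2 + 49).

G(s) = s/(s^2 + 49) + 2*s/(s^2 - 49)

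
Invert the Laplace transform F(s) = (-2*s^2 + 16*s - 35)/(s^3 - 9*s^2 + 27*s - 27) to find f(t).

Factor the denominator: s^3 - 9*s^2 + 27*s - 27 = (s - 3)^3.
Partial fraction decomposition gives [-2/(s - 3)] + [4/(s - 3)^2] + [-5/(s - 3)^3].
Invert each term: -2/(s - 3) ↔ -2e^(3t); 4/(s - 3)^2 ↔ 4t·e^(3t); -5/(s - 3)^3 ↔ (-5/2)t^2·e^(3t).

f(t) = -5*t^2*exp(3*t)/2 + 4*t*exp(3*t) - 2*exp(3*t)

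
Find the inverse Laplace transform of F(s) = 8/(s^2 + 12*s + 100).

exp(-6*t)*sin(8*t)

Rewrite the denominator: s^2 + 12*s + 100 = (s + 6)^2 + 64.
The form in (s + 6) signals a first-shifting-theorem factor e^(-6t).
Since L{sin(8t)} = 8/(s^2 + 64), the inverse is e^(-6*t)*sin(8*t).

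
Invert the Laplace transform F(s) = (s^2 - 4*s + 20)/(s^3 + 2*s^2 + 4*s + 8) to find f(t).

f(t) = sin(2*t) - 3*cos(2*t) + 4*exp(-2*t)

Factor the denominator: s^3 + 2*s^2 + 4*s + 8 = (s + 2)*(s^2 + 4).
Partial fraction decomposition gives [4/(s + 2)] + [-3*s/(s^2 + 4)] + [2/(s^2 + 4)].
Invert each term: 4/(s + 2) ↔ 4e^(-2t); -3·s/(s^2 + 4) ↔ -3cos(2t); 1·2/(s^2 + 4) ↔ sin(2t).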